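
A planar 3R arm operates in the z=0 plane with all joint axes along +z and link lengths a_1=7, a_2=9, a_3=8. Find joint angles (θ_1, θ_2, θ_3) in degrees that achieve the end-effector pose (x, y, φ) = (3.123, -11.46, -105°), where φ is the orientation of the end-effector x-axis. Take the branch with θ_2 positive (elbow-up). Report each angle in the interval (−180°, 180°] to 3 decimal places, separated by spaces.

-119.997 135.000 -120.003

wrist centre = target − a_3·(cos φ, sin φ) = (5.1936, -3.7326)
cos θ_2 = (40.9052−7²−9²)/(2·7·9) = -0.7071; θ_2 = 134.9996° (elbow-up)
β = atan2(-3.7326,5.1936) = -35.7047°; ψ = atan2(6.3640,0.6361) = 84.2922°
θ_1 = β − ψ = -119.9969°
θ_3 = φ − θ_1 − θ_2 = -120.0027° (wrapped to (-180°,180°])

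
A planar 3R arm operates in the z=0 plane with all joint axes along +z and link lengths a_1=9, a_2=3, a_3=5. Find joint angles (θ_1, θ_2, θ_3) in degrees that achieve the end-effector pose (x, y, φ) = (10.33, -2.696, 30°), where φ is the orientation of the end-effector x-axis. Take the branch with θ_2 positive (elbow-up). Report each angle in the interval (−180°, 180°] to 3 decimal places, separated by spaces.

wrist centre = target − a_3·(cos φ, sin φ) = (5.9999, -5.1960)
cos θ_2 = (62.9969−9²−3²)/(2·9·3) = -0.5001; θ_2 = 120.0038° (elbow-up)
β = atan2(-5.1960,5.9999) = -40.8932°; ψ = atan2(2.5980,7.4998) = 19.1063°
θ_1 = β − ψ = -59.9995°
θ_3 = φ − θ_1 − θ_2 = -30.0043° (wrapped to (-180°,180°])

-59.999 120.004 -30.004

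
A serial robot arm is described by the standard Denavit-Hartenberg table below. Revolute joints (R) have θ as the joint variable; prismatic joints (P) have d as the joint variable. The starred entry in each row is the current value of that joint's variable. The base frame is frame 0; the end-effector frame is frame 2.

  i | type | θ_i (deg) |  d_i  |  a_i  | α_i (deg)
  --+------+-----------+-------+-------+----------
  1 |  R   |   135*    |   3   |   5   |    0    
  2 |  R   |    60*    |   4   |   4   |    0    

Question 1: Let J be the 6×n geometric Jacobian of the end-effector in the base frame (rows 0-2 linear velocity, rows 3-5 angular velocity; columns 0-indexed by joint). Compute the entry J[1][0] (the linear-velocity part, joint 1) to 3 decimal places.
-7.399

axis z_0 = ẑ; lever o_n−o_0 = (-7.3992,2.5003,7.0000)
cross product → J_v[:, 0] = (-2.5003,-7.3992,0.0000)
J_ω[:, 0] = z_0
entry J[1][0] = -7.3992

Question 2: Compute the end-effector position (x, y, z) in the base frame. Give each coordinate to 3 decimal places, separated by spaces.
-7.399 2.500 7.000

after link 1: o_1 = (-3.5355, 3.5355, 3.0000)
after link 2: o_2 = (-7.3992, 2.5003, 7.0000)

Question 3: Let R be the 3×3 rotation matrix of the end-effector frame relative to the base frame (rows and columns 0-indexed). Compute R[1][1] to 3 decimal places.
-0.966

End-effector y-axis (col 1 of R) = (0.2588,-0.9659,0.0000)
R[1][1] = -0.9659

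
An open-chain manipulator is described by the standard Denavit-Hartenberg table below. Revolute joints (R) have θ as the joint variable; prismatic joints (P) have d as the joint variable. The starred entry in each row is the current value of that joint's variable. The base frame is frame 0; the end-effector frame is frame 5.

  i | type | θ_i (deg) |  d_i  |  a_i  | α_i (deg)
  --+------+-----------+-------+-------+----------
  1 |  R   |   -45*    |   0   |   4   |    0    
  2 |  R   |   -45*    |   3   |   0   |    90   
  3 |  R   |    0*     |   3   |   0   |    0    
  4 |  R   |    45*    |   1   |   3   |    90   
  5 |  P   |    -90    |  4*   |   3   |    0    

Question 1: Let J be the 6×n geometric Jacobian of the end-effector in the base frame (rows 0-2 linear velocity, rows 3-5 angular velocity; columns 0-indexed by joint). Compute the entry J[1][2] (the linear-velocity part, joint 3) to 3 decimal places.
-0.707

axis z_2 = (-1.0000,-0.0000,0.0000); lever o_n−o_2 = (-1.0000,-4.9497,-0.7071)
cross product → J_v[:, 2] = (0.0000,-0.7071,4.9497)
J_ω[:, 2] = z_2
entry J[1][2] = -0.7071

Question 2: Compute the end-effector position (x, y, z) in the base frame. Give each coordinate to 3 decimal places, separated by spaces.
1.828 -7.778 2.293

after link 1: o_1 = (2.8284, -2.8284, 0.0000)
after link 2: o_2 = (2.8284, -2.8284, 3.0000)
after link 3: o_3 = (-0.1716, -2.8284, 3.0000)
after link 4: o_4 = (-1.1716, -4.9497, 5.1213)
after link 5: o_5 = (1.8284, -7.7782, 2.2929)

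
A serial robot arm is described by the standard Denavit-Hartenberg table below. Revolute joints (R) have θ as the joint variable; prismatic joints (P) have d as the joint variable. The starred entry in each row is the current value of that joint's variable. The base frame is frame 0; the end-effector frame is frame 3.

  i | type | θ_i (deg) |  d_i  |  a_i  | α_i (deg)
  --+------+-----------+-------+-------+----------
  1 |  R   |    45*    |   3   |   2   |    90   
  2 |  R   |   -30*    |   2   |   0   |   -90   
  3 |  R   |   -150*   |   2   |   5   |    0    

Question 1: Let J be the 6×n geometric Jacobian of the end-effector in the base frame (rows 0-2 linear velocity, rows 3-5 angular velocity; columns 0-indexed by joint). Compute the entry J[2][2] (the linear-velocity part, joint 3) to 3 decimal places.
axis z_2 = (0.3536,0.3536,0.8660); lever o_n−o_2 = (-0.1768,-3.7123,3.8971)
cross product → J_v[:, 2] = (4.5928,-1.5309,-1.2500)
J_ω[:, 2] = z_2
entry J[2][2] = -1.2500

-1.250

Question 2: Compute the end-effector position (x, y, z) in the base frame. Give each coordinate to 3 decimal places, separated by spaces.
2.652 -3.712 6.897

after link 1: o_1 = (1.4142, 1.4142, 3.0000)
after link 2: o_2 = (2.8284, -0.0000, 3.0000)
after link 3: o_3 = (2.6517, -3.7123, 6.8971)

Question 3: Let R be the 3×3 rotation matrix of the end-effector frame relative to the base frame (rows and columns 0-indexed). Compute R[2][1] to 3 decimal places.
-0.250

End-effector y-axis (col 1 of R) = (0.9186,-0.3062,-0.2500)
R[2][1] = -0.2500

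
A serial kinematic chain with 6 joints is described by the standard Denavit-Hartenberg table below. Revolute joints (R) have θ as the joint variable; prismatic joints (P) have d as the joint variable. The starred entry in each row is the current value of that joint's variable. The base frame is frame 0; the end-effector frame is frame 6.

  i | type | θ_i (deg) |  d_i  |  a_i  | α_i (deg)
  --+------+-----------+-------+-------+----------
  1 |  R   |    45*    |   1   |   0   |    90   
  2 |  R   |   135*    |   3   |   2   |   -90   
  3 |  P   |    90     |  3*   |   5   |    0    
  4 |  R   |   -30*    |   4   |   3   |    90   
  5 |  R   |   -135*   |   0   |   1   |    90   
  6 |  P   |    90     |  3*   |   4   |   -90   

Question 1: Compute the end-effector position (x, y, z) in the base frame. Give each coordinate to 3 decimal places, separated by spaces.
-7.087 -6.877 -1.025

after link 1: o_1 = (0.0000, 0.0000, 1.0000)
after link 2: o_2 = (1.1213, -3.1213, 2.4142)
after link 3: o_3 = (-3.9142, -1.0858, 0.2929)
after link 4: o_4 = (-8.5013, -1.9987, -1.4749)
after link 5: o_5 = (-7.5380, -1.9014, -1.2249)
after link 6: o_6 = (-7.0871, -6.8770, -1.0254)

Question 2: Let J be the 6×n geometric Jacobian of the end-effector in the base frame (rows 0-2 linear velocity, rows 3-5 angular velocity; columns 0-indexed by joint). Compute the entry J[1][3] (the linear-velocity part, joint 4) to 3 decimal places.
1.584

axis z_3 = (-0.5000,-0.5000,-0.7071); lever o_n−o_3 = (-3.1729,-5.7912,-1.3183)
cross product → J_v[:, 3] = (-3.4359,1.5844,1.3091)
J_ω[:, 3] = z_3
entry J[1][3] = 1.5844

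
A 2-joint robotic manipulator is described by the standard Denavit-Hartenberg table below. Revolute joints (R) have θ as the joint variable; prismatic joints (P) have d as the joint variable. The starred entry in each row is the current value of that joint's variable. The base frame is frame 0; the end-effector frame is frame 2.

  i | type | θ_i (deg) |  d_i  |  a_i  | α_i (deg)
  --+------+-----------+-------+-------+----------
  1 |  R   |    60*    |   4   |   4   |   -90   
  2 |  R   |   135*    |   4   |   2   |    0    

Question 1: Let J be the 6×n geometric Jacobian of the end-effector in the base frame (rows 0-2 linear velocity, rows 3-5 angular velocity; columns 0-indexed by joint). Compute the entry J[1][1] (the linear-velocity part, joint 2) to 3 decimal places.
-1.225

axis z_1 = (-0.8660,0.5000,0.0000); lever o_n−o_1 = (-4.1712,0.7753,-1.4142)
cross product → J_v[:, 1] = (-0.7071,-1.2247,1.4142)
J_ω[:, 1] = z_1
entry J[1][1] = -1.2247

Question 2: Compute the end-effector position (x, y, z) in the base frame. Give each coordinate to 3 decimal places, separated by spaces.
-2.171 4.239 2.586

after link 1: o_1 = (2.0000, 3.4641, 4.0000)
after link 2: o_2 = (-2.1712, 4.2394, 2.5858)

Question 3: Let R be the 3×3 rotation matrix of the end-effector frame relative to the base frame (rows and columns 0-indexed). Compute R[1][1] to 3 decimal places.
-0.612

End-effector y-axis (col 1 of R) = (-0.3536,-0.6124,0.7071)
R[1][1] = -0.6124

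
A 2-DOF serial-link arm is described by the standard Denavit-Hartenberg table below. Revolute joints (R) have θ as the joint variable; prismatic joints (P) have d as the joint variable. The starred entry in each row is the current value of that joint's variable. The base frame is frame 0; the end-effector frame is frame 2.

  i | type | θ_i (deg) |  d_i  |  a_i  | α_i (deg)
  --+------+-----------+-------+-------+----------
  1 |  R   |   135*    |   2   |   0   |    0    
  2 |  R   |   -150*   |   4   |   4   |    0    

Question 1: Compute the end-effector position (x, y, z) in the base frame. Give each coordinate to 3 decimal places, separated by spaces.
after link 1: o_1 = (0.0000, 0.0000, 2.0000)
after link 2: o_2 = (3.8637, -1.0353, 6.0000)

3.864 -1.035 6.000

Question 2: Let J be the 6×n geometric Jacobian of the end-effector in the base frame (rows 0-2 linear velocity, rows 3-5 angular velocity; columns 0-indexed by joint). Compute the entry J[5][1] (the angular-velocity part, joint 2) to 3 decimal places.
1.000

axis z_1 = (0.0000,0.0000,1.0000); lever o_n−o_1 = (3.8637,-1.0353,4.0000)
cross product → J_v[:, 1] = (1.0353,3.8637,-0.0000)
J_ω[:, 1] = z_1
entry J[5][1] = 1.0000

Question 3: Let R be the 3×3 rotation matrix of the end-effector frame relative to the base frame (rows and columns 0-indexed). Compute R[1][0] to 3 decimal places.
End-effector x-axis (col 0 of R) = (0.9659,-0.2588,0.0000)
R[1][0] = -0.2588

-0.259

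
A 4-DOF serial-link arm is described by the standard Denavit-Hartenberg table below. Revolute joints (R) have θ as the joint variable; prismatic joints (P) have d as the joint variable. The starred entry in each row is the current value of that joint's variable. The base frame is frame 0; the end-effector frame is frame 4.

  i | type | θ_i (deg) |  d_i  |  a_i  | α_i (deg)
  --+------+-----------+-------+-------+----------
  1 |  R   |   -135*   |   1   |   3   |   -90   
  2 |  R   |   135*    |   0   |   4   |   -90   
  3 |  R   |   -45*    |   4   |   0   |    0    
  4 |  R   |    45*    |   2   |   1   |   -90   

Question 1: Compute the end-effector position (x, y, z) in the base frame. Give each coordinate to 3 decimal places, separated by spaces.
after link 1: o_1 = (-2.1213, -2.1213, 1.0000)
after link 2: o_2 = (-0.1213, -0.1213, -1.8284)
after link 3: o_3 = (1.8787, 1.8787, 1.0000)
after link 4: o_4 = (3.3787, 3.3787, 1.7071)

3.379 3.379 1.707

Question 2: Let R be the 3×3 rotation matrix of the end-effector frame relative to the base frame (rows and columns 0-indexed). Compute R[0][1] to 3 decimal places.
-0.500

End-effector y-axis (col 1 of R) = (-0.5000,-0.5000,-0.7071)
R[0][1] = -0.5000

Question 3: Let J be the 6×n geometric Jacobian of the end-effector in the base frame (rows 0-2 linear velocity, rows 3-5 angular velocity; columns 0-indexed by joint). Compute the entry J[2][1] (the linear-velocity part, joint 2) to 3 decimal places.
axis z_1 = (0.7071,-0.7071,0.0000); lever o_n−o_1 = (5.5000,5.5000,0.7071)
cross product → J_v[:, 1] = (-0.5000,-0.5000,7.7782)
J_ω[:, 1] = z_1
entry J[2][1] = 7.7782

7.778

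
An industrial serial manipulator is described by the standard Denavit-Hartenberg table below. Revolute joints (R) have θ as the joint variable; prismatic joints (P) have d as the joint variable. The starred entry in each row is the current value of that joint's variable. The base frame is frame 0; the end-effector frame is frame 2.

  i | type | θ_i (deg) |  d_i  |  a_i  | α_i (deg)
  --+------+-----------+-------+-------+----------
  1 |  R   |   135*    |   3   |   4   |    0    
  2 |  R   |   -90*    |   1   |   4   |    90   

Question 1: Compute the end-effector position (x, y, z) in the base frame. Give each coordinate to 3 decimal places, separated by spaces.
after link 1: o_1 = (-2.8284, 2.8284, 3.0000)
after link 2: o_2 = (0.0000, 5.6569, 4.0000)

0.000 5.657 4.000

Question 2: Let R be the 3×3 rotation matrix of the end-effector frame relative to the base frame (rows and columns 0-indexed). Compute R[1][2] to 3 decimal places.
-0.707

End-effector z-axis (col 2 of R) = (0.7071,-0.7071,0.0000)
R[1][2] = -0.7071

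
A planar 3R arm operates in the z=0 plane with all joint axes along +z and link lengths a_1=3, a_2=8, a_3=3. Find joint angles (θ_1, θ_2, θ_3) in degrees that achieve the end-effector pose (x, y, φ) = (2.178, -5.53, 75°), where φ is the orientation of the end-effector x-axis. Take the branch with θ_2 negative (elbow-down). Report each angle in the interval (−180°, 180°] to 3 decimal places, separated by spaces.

-11.106 -90.010 176.115

wrist centre = target − a_3·(cos φ, sin φ) = (1.4015, -8.4278)
cos θ_2 = (72.9918−3²−8²)/(2·3·8) = -0.0002; θ_2 = -90.0098° (elbow-down)
β = atan2(-8.4278,1.4015) = -80.5581°; ψ = atan2(-8.0000,2.9986) = -69.4526°
θ_1 = β − ψ = -11.1055°
θ_3 = φ − θ_1 − θ_2 = 176.1154° (wrapped to (-180°,180°])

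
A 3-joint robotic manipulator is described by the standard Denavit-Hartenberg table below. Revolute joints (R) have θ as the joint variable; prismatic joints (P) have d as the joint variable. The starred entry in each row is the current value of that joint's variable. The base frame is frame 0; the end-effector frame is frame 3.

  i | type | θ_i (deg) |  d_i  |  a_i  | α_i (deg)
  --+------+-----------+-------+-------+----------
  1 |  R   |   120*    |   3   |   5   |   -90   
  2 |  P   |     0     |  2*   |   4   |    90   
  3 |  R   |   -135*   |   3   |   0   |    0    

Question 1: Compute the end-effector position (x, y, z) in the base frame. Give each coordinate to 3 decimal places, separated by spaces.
-6.232 6.794 6.000

after link 1: o_1 = (-2.5000, 4.3301, 3.0000)
after link 2: o_2 = (-6.2321, 6.7942, 3.0000)
after link 3: o_3 = (-6.2321, 6.7942, 6.0000)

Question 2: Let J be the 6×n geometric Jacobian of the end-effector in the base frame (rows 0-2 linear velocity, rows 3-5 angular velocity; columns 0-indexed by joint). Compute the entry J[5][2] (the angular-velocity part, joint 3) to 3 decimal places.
axis z_2 = (0.0000,0.0000,1.0000); lever o_n−o_2 = (0.0000,0.0000,3.0000)
cross product → J_v[:, 2] = (0.0000,0.0000,0.0000)
J_ω[:, 2] = z_2
entry J[5][2] = 1.0000

1.000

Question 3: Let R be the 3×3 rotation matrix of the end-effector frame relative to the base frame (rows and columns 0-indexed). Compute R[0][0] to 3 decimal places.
End-effector x-axis (col 0 of R) = (0.9659,-0.2588,0.0000)
R[0][0] = 0.9659

0.966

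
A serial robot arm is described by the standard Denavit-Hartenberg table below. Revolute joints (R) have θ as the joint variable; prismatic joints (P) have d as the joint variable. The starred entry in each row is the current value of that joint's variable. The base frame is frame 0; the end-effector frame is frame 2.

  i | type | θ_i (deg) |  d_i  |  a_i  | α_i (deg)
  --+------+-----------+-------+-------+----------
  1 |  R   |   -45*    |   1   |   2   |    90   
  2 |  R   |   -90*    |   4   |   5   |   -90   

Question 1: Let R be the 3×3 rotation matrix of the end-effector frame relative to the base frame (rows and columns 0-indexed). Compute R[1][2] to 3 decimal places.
End-effector z-axis (col 2 of R) = (0.7071,-0.7071,0.0000)
R[1][2] = -0.7071

-0.707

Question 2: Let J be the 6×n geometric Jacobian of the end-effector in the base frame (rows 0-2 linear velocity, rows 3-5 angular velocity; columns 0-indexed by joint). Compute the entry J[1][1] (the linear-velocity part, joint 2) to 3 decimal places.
-3.536

axis z_1 = (-0.7071,-0.7071,0.0000); lever o_n−o_1 = (-2.8284,-2.8284,-5.0000)
cross product → J_v[:, 1] = (3.5355,-3.5355,0.0000)
J_ω[:, 1] = z_1
entry J[1][1] = -3.5355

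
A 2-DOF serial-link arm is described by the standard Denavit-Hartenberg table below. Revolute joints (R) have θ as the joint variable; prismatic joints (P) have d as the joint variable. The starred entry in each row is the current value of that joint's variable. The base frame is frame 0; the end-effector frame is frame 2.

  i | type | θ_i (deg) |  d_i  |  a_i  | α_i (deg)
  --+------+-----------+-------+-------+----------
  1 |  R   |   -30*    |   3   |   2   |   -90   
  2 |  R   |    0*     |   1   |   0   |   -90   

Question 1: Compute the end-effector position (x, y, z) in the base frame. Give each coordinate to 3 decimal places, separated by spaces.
2.232 -0.134 3.000

after link 1: o_1 = (1.7321, -1.0000, 3.0000)
after link 2: o_2 = (2.2321, -0.1340, 3.0000)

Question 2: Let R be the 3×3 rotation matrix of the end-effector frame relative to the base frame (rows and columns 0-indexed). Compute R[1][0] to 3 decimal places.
-0.500

End-effector x-axis (col 0 of R) = (0.8660,-0.5000,0.0000)
R[1][0] = -0.5000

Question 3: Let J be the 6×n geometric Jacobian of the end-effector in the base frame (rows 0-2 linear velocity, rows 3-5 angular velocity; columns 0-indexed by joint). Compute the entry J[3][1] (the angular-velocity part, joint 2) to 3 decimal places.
axis z_1 = (0.5000,0.8660,0.0000); lever o_n−o_1 = (0.5000,0.8660,0.0000)
cross product → J_v[:, 1] = (-0.0000,0.0000,0.0000)
J_ω[:, 1] = z_1
entry J[3][1] = 0.5000

0.500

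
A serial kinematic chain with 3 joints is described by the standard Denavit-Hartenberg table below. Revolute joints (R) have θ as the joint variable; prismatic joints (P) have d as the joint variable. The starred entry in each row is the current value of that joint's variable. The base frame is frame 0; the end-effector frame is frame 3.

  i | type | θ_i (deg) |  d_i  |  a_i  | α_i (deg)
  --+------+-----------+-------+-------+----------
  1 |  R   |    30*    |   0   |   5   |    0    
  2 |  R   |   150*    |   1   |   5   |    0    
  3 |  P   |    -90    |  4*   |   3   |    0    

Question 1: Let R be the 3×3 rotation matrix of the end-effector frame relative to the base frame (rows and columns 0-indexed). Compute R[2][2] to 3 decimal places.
End-effector z-axis (col 2 of R) = (0.0000,0.0000,1.0000)
R[2][2] = 1.0000

1.000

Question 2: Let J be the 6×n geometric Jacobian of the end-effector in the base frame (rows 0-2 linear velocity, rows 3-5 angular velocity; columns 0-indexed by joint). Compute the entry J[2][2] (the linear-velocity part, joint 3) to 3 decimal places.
1.000

prismatic axis z_2 = (0.0000,0.0000,1.0000)
J_v[:, 2] = z_2; J_ω[:, 2] = (0,0,0)
entry J[2][2] = 1.0000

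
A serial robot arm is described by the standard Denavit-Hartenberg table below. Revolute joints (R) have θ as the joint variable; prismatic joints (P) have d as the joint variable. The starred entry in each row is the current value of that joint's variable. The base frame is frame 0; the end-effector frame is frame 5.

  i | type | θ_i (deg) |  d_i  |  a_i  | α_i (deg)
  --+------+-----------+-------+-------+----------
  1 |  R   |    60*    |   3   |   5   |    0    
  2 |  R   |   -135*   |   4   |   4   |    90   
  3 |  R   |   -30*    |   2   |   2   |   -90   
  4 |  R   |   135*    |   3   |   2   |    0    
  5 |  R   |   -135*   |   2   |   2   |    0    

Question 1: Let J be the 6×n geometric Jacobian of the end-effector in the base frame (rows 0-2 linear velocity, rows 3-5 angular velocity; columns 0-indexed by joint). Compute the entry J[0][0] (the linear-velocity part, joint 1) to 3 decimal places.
4.263

axis z_0 = ẑ; lever o_n−o_0 = (4.1961,-4.2631,10.0372)
cross product → J_v[:, 0] = (4.2631,4.1961,-0.0000)
J_ω[:, 0] = z_0
entry J[0][0] = 4.2631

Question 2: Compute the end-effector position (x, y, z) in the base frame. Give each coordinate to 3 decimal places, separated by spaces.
after link 1: o_1 = (2.5000, 4.3301, 3.0000)
after link 2: o_2 = (3.5353, 0.4664, 7.0000)
after link 3: o_3 = (2.0517, -1.7242, 6.0000)
after link 4: o_4 = (3.4890, -1.6241, 9.3052)
after link 5: o_5 = (4.1961, -4.2631, 10.0372)

4.196 -4.263 10.037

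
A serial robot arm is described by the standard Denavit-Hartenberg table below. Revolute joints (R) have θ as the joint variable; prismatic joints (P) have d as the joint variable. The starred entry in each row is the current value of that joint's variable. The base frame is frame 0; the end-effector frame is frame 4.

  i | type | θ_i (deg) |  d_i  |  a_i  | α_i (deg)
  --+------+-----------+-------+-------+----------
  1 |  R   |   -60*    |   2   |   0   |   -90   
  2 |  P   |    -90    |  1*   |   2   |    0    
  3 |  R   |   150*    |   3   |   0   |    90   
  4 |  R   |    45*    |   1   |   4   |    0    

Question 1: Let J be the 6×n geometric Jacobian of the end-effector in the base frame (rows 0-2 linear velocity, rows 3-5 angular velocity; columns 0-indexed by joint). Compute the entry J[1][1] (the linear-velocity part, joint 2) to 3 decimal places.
0.500

prismatic axis z_1 = (0.8660,0.5000,0.0000)
J_v[:, 1] = z_1; J_ω[:, 1] = (0,0,0)
entry J[1][1] = 0.5000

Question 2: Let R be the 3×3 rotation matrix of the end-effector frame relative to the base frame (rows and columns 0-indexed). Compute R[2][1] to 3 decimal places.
0.612

End-effector y-axis (col 1 of R) = (0.4356,0.6597,0.6124)
R[2][1] = 0.6124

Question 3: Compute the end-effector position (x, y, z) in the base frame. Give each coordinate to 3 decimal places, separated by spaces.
7.054 1.439 2.051

after link 1: o_1 = (0.0000, 0.0000, 2.0000)
after link 2: o_2 = (0.8660, 0.5000, 4.0000)
after link 3: o_3 = (3.4641, 2.0000, 4.0000)
after link 4: o_4 = (7.0537, 1.4395, 2.0505)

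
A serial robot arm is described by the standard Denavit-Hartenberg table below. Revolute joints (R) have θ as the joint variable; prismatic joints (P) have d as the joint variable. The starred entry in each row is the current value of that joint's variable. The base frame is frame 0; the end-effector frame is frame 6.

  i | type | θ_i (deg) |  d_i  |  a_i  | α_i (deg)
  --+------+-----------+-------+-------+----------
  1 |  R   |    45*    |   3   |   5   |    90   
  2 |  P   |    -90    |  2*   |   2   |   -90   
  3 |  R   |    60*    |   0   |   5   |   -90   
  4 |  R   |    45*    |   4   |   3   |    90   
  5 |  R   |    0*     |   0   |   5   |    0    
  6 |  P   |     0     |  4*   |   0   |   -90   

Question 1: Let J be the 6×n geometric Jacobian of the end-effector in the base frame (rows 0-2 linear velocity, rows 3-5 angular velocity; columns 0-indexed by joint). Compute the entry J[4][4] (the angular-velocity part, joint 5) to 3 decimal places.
0.933

axis z_4 = (0.0670,0.9330,-0.3536); lever o_n−o_4 = (-4.3971,3.3971,-3.1820)
cross product → J_v[:, 4] = (-1.7678,1.7678,4.3301)
J_ω[:, 4] = z_4
entry J[4][4] = 0.9330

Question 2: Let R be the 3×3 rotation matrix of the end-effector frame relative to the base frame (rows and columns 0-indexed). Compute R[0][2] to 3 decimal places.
-0.354

End-effector z-axis (col 2 of R) = (-0.3536,0.3536,0.8660)
R[0][2] = -0.3536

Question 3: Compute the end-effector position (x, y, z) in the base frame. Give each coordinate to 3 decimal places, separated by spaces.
-6.722 9.794 -2.279

after link 1: o_1 = (3.5355, 3.5355, 3.0000)
after link 2: o_2 = (4.9497, 2.1213, 1.0000)
after link 3: o_3 = (1.8879, 5.1832, -1.5000)
after link 4: o_4 = (-2.3254, 6.3964, 0.9034)
after link 5: o_5 = (-6.9904, 6.0615, -0.8643)
after link 6: o_6 = (-6.7225, 9.7935, -2.2785)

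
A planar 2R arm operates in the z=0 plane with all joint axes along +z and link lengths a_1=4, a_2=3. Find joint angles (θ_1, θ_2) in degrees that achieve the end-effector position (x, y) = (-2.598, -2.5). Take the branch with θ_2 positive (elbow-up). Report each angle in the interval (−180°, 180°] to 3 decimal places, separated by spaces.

177.796 120.001

cos θ_2 = (12.9996−4²−3²)/(2·4·3) = -0.5000; θ_2 = 120.0011° (elbow-up)
β = atan2(-2.5000,-2.5980) = -136.1013°; ψ = atan2(2.5980,2.5000) = 46.1024°
θ_1 = β − ψ = -182.2036°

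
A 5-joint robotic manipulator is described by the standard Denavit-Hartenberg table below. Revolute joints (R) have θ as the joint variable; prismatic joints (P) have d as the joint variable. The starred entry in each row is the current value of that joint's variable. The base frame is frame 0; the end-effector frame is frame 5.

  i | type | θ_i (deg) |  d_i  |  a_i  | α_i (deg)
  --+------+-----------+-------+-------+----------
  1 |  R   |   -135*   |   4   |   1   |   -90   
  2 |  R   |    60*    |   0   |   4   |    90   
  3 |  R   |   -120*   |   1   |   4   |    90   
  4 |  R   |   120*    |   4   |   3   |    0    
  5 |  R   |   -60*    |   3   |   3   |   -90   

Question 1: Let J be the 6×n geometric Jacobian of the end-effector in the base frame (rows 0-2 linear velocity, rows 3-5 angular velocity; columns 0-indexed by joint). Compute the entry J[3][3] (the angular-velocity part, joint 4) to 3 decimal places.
axis z_3 = (0.6597,-0.0474,0.7500); lever o_n−o_3 = (1.4362,-3.5136,7.8481)
cross product → J_v[:, 3] = (2.2634,-4.1005,-2.2500)
J_ω[:, 3] = z_3
entry J[3][3] = 0.6597

0.660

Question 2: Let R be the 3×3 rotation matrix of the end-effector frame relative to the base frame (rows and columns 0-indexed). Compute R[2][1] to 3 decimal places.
End-effector y-axis (col 1 of R) = (-0.6597,0.0474,-0.7500)
R[2][1] = -0.7500

-0.750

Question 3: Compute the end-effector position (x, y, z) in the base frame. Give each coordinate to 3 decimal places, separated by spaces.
after link 1: o_1 = (-0.7071, -0.7071, 4.0000)
after link 2: o_2 = (-2.1213, -2.1213, 0.5359)
after link 3: o_3 = (-4.4761, 0.4229, 2.7679)
after link 4: o_4 = (-2.7747, -2.5413, 6.4175)
after link 5: o_5 = (-3.0399, -3.0906, 10.6160)

-3.040 -3.091 10.616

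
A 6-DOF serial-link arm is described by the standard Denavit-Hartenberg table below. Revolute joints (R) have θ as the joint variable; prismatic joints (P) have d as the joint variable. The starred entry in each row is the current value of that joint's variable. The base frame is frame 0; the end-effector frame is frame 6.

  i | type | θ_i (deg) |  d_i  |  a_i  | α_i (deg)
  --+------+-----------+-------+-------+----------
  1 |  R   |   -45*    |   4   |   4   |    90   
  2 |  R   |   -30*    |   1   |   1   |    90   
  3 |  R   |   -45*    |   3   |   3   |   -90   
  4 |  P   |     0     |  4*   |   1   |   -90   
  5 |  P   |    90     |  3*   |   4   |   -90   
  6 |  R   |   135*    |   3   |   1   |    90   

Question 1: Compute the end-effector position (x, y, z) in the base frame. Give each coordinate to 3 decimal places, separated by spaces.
3.369 -4.491 2.284

after link 1: o_1 = (2.8284, -2.8284, 4.0000)
after link 2: o_2 = (2.7337, -4.1479, 3.5000)
after link 3: o_3 = (4.4721, -2.8863, -0.1587)
after link 4: o_4 = (5.1371, -6.5513, -1.9265)
after link 5: o_5 = (6.4657, -3.8800, 2.0858)
after link 6: o_6 = (3.3693, -4.4907, 2.2841)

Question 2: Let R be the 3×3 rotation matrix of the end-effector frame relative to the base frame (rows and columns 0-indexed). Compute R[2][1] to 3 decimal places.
End-effector y-axis (col 1 of R) = (-0.9330,-0.0670,0.3536)
R[2][1] = 0.3536

0.354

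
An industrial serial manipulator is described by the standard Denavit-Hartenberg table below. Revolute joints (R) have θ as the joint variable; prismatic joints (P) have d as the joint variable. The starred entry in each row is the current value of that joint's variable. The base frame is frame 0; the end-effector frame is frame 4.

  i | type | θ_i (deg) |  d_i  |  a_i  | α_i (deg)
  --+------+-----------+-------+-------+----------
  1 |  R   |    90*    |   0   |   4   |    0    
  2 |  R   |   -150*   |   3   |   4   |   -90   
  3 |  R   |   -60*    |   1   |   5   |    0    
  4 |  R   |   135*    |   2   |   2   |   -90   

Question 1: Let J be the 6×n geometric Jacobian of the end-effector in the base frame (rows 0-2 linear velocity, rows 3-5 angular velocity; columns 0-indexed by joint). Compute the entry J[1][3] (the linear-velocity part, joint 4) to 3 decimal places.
1.673

axis z_3 = (0.8660,0.5000,0.0000); lever o_n−o_3 = (1.9909,0.5517,-1.9319)
cross product → J_v[:, 3] = (-0.9659,1.6730,-0.5176)
J_ω[:, 3] = z_3
entry J[1][3] = 1.6730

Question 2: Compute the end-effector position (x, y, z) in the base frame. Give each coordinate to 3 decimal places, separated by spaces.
6.107 -0.577 5.398

after link 1: o_1 = (0.0000, 4.0000, 0.0000)
after link 2: o_2 = (2.0000, 0.5359, 3.0000)
after link 3: o_3 = (4.1160, -1.1292, 7.3301)
after link 4: o_4 = (6.1069, -0.5775, 5.3983)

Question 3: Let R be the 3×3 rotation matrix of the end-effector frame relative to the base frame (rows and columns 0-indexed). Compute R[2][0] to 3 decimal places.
End-effector x-axis (col 0 of R) = (0.1294,-0.2241,-0.9659)
R[2][0] = -0.9659

-0.966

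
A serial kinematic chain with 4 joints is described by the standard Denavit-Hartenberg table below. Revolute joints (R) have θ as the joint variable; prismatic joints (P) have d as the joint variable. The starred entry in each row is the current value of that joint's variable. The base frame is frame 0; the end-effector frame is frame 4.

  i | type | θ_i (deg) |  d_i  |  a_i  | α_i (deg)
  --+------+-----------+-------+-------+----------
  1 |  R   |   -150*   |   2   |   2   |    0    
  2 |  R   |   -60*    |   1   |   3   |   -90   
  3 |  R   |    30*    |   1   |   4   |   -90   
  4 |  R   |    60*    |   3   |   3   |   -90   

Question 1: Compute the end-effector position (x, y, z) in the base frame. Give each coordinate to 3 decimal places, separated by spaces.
-6.357 3.516 -2.348

after link 1: o_1 = (-1.7321, -1.0000, 2.0000)
after link 2: o_2 = (-4.3301, 0.5000, 3.0000)
after link 3: o_3 = (-7.8301, 1.3660, 1.0000)
after link 4: o_4 = (-6.3571, 3.5155, -2.3481)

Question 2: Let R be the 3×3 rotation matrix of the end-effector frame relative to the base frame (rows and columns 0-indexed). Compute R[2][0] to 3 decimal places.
-0.250

End-effector x-axis (col 0 of R) = (0.0580,0.9665,-0.2500)
R[2][0] = -0.2500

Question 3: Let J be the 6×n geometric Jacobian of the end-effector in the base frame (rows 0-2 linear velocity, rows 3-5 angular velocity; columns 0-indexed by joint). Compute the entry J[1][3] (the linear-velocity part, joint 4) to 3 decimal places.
0.174

axis z_3 = (0.4330,-0.2500,-0.8660); lever o_n−o_3 = (1.4731,2.1495,-3.3481)
cross product → J_v[:, 3] = (2.6986,0.1740,1.2990)
J_ω[:, 3] = z_3
entry J[1][3] = 0.1740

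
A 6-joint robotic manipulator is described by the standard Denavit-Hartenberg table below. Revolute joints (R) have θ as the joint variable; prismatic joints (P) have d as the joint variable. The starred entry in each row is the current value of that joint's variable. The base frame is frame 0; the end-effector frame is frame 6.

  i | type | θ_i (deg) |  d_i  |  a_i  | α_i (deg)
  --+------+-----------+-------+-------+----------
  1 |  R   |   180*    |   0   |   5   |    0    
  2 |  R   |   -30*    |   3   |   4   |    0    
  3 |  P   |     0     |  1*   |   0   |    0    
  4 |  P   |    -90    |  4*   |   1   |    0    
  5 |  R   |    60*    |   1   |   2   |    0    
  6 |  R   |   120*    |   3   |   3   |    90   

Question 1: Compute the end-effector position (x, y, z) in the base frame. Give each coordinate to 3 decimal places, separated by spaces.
after link 1: o_1 = (-5.0000, 0.0000, 0.0000)
after link 2: o_2 = (-8.4641, 2.0000, 3.0000)
after link 3: o_3 = (-8.4641, 2.0000, 4.0000)
after link 4: o_4 = (-7.9641, 2.8660, 8.0000)
after link 5: o_5 = (-8.9641, 4.5981, 9.0000)
after link 6: o_6 = (-10.4641, 2.0000, 12.0000)

-10.464 2.000 12.000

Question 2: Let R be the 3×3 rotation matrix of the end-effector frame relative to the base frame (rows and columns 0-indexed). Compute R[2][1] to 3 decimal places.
End-effector y-axis (col 1 of R) = (0.0000,-0.0000,1.0000)
R[2][1] = 1.0000

1.000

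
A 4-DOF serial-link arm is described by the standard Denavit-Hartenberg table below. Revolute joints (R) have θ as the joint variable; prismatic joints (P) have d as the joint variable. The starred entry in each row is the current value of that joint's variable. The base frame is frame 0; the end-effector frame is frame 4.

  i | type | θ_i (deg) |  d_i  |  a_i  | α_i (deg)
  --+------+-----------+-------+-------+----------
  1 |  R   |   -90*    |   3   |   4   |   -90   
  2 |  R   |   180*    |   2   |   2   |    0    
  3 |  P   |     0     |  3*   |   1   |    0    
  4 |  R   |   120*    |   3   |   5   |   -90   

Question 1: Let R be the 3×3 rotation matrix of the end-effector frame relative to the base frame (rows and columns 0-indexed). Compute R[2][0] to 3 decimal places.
End-effector x-axis (col 0 of R) = (-0.0000,-0.5000,0.8660)
R[2][0] = 0.8660

0.866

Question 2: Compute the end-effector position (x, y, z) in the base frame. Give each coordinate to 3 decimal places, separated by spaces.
8.000 -3.500 7.330

after link 1: o_1 = (0.0000, -4.0000, 3.0000)
after link 2: o_2 = (2.0000, -2.0000, 3.0000)
after link 3: o_3 = (5.0000, -1.0000, 3.0000)
after link 4: o_4 = (8.0000, -3.5000, 7.3301)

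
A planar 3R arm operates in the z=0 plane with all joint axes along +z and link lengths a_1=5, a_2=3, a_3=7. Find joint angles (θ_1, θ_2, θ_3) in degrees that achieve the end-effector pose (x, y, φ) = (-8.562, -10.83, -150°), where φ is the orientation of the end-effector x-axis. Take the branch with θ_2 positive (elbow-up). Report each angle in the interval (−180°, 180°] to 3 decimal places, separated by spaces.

-120.003 30.011 -60.008

wrist centre = target − a_3·(cos φ, sin φ) = (-2.4998, -7.3300)
cos θ_2 = (59.9780−5²−3²)/(2·5·3) = 0.8659; θ_2 = 30.0105° (elbow-up)
β = atan2(-7.3300,-2.4998) = -108.8314°; ψ = atan2(1.5005,7.5978) = 11.1715°
θ_1 = β − ψ = -120.0029°
θ_3 = φ − θ_1 − θ_2 = -60.0076° (wrapped to (-180°,180°])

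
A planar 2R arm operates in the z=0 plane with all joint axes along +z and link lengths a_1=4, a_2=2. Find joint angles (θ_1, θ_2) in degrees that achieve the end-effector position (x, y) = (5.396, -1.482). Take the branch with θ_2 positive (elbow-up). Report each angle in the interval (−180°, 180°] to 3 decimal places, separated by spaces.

cos θ_2 = (31.3131−4²−2²)/(2·4·2) = 0.7071; θ_2 = 45.0029° (elbow-up)
β = atan2(-1.4820,5.3960) = -15.3575°; ψ = atan2(1.4143,5.4141) = 14.6397°
θ_1 = β − ψ = -29.9972°

-29.997 45.003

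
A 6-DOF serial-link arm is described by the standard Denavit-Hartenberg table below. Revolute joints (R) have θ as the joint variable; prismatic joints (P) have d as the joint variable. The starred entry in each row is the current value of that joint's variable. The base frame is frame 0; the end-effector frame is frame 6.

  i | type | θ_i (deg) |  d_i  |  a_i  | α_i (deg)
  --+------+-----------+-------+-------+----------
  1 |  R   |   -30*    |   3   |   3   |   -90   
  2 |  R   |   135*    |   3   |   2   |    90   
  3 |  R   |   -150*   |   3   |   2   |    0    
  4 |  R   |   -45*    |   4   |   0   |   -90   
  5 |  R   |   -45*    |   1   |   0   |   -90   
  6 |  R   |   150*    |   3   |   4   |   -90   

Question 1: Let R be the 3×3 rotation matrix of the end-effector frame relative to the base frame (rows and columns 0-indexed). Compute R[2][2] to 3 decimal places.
0.167

End-effector z-axis (col 2 of R) = (-0.7524,-0.6372,0.1670)
R[2][2] = 0.1670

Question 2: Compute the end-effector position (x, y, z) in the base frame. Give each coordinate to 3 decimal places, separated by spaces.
after link 1: o_1 = (2.5981, -1.5000, 3.0000)
after link 2: o_2 = (2.8733, 1.8052, 1.5858)
after link 3: o_3 = (5.2711, -0.7339, 0.6892)
after link 4: o_4 = (7.7206, -2.1481, -2.1392)
after link 5: o_5 = (7.3961, -3.0761, -1.9562)
after link 6: o_6 = (5.0094, 0.4345, 0.6857)

5.009 0.434 0.686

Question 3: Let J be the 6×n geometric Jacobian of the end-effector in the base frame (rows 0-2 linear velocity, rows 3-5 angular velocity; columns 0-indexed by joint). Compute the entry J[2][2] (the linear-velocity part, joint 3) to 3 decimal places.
axis z_2 = (0.6124,-0.3536,-0.7071); lever o_n−o_2 = (2.1361,-1.3707,-0.9001)
cross product → J_v[:, 2] = (-0.6510,-0.9593,-0.0842)
J_ω[:, 2] = z_2
entry J[2][2] = -0.0842

-0.084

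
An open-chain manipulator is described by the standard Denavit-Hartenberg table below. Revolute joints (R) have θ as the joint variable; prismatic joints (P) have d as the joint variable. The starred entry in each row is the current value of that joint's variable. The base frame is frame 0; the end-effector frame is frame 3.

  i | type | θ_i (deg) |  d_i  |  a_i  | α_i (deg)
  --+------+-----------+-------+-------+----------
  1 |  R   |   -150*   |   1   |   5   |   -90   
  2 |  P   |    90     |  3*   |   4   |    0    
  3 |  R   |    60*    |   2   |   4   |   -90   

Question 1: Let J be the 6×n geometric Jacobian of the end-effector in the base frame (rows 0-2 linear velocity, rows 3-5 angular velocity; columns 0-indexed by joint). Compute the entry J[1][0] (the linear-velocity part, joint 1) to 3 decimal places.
axis z_0 = ẑ; lever o_n−o_0 = (1.1699,-5.0981,-5.0000)
cross product → J_v[:, 0] = (5.0981,1.1699,-0.0000)
J_ω[:, 0] = z_0
entry J[1][0] = 1.1699

1.170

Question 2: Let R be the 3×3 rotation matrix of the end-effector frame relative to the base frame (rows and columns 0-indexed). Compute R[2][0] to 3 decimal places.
-0.500

End-effector x-axis (col 0 of R) = (0.7500,0.4330,-0.5000)
R[2][0] = -0.5000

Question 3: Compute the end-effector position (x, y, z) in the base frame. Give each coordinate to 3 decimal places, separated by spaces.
1.170 -5.098 -5.000

after link 1: o_1 = (-4.3301, -2.5000, 1.0000)
after link 2: o_2 = (-2.8301, -5.0981, -3.0000)
after link 3: o_3 = (1.1699, -5.0981, -5.0000)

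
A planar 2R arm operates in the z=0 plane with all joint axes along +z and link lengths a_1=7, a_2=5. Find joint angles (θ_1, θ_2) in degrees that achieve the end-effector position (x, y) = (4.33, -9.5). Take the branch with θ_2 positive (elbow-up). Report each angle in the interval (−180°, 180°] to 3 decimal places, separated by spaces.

cos θ_2 = (108.9989−7²−5²)/(2·7·5) = 0.5000; θ_2 = 60.0010° (elbow-up)
β = atan2(-9.5000,4.3300) = -65.4970°; ψ = atan2(4.3302,9.4999) = 24.5040°
θ_1 = β − ψ = -90.0010°

-90.001 60.001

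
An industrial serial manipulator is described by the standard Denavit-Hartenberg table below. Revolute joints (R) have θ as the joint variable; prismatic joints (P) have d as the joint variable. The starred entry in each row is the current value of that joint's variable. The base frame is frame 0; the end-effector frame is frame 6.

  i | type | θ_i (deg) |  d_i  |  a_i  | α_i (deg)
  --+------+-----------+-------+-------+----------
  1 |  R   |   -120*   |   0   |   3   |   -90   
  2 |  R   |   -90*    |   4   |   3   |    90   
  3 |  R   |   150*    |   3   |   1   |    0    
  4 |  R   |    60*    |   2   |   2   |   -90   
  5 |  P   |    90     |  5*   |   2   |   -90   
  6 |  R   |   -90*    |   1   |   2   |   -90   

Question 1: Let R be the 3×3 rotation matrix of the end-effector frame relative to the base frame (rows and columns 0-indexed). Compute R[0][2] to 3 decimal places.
-0.500

End-effector z-axis (col 2 of R) = (-0.5000,-0.8660,-0.0000)
R[0][2] = -0.5000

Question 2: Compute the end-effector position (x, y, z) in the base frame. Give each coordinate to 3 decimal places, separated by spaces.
-1.786 1.031 4.768

after link 1: o_1 = (-1.5000, -2.5981, 0.0000)
after link 2: o_2 = (1.9641, -4.5981, 3.0000)
after link 3: o_3 = (3.8971, -2.2500, 2.1340)
after link 4: o_4 = (4.0311, -0.0179, 0.4019)
after link 5: o_5 = (-0.7189, 0.4151, 2.9019)
after link 6: o_6 = (-1.7859, 1.0311, 4.7679)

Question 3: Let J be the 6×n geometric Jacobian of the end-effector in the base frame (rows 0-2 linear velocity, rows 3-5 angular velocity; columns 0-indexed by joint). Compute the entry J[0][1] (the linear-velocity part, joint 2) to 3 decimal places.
-2.384

axis z_1 = (0.8660,-0.5000,0.0000); lever o_n−o_1 = (-0.2859,3.6292,4.7679)
cross product → J_v[:, 1] = (-2.3840,-4.1292,3.0000)
J_ω[:, 1] = z_1
entry J[0][1] = -2.3840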